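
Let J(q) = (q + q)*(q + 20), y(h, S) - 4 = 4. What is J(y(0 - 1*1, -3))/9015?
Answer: 448/9015 ≈ 0.049695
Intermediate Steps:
y(h, S) = 8 (y(h, S) = 4 + 4 = 8)
J(q) = 2*q*(20 + q) (J(q) = (2*q)*(20 + q) = 2*q*(20 + q))
J(y(0 - 1*1, -3))/9015 = (2*8*(20 + 8))/9015 = (2*8*28)*(1/9015) = 448*(1/9015) = 448/9015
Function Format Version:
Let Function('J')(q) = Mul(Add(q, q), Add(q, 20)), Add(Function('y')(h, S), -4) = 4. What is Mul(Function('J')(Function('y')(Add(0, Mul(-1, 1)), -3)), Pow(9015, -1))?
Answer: Rational(448, 9015) ≈ 0.049695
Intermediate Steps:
Function('y')(h, S) = 8 (Function('y')(h, S) = Add(4, 4) = 8)
Function('J')(q) = Mul(2, q, Add(20, q)) (Function('J')(q) = Mul(Mul(2, q), Add(20, q)) = Mul(2, q, Add(20, q)))
Mul(Function('J')(Function('y')(Add(0, Mul(-1, 1)), -3)), Pow(9015, -1)) = Mul(Mul(2, 8, Add(20, 8)), Pow(9015, -1)) = Mul(Mul(2, 8, 28), Rational(1, 9015)) = Mul(448, Rational(1, 9015)) = Rational(448, 9015)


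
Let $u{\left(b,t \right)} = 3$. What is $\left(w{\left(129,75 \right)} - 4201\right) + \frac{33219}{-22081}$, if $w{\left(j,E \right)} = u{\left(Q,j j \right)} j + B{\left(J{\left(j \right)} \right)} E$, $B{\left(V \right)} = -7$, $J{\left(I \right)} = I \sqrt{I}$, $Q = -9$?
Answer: $- \frac{95842678}{22081} \approx -4340.5$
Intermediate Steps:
$J{\left(I \right)} = I^{\frac{3}{2}}$
$w{\left(j,E \right)} = - 7 E + 3 j$ ($w{\left(j,E \right)} = 3 j - 7 E = - 7 E + 3 j$)
$\left(w{\left(129,75 \right)} - 4201\right) + \frac{33219}{-22081} = \left(\left(\left(-7\right) 75 + 3 \cdot 129\right) - 4201\right) + \frac{33219}{-22081} = \left(\left(-525 + 387\right) - 4201\right) + 33219 \left(- \frac{1}{22081}\right) = \left(-138 - 4201\right) - \frac{33219}{22081} = -4339 - \frac{33219}{22081} = - \frac{95842678}{22081}$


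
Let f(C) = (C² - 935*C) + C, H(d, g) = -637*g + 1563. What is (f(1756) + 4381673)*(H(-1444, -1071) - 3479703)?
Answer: -16286486795865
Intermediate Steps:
H(d, g) = 1563 - 637*g
f(C) = C² - 934*C
(f(1756) + 4381673)*(H(-1444, -1071) - 3479703) = (1756*(-934 + 1756) + 4381673)*((1563 - 637*(-1071)) - 3479703) = (1756*822 + 4381673)*((1563 + 682227) - 3479703) = (1443432 + 4381673)*(683790 - 3479703) = 5825105*(-2795913) = -16286486795865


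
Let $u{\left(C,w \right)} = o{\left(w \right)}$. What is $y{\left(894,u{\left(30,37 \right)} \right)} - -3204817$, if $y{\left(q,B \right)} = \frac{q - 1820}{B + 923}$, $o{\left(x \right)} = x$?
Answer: $\frac{1538311697}{480} \approx 3.2048 \cdot 10^{6}$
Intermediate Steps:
$u{\left(C,w \right)} = w$
$y{\left(q,B \right)} = \frac{-1820 + q}{923 + B}$
$y{\left(894,u{\left(30,37 \right)} \right)} - -3204817 = \frac{-1820 + 894}{923 + 37} - -3204817 = \frac{1}{960} \left(-926\right) + 3204817 = - \frac{463}{480} + 3204817 = \frac{1538311697}{480}$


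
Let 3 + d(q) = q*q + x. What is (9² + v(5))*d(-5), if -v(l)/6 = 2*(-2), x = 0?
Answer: 2310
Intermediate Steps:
d(q) = -3 + q² (d(q) = -3 + (q*q + 0) = -3 + (q² + 0) = -3 + q²)
v(l) = 24 (v(l) = -12*(-2) = -6*(-4) = 24)
(9² + v(5))*d(-5) = (9² + 24)*(-3 + (-5)²) = (81 + 24)*(-3 + 25) = 105*22 = 2310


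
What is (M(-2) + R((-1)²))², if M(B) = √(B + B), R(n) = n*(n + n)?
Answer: 8*I ≈ 8.0*I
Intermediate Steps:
R(n) = 2*n² (R(n) = n*(2*n) = 2*n²)
M(B) = √2*√B (M(B) = √(2*B) = √2*√B)
(M(-2) + R((-1)²))² = (√2*√(-2) + 2*((-1)²)²)² = (√2*(I*√2) + 2*1²)² = (2*I + 2*1)² = (2*I + 2)² = (2 + 2*I)²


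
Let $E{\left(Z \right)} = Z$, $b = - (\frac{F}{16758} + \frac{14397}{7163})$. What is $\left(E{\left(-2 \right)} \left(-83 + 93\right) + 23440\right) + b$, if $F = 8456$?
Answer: $\frac{10567585261}{451269} \approx 23418.0$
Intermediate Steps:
$b = - \frac{1134719}{451269}$ ($b = - (\frac{8456}{16758} + \frac{14397}{7163}) = - (8456 \cdot \frac{1}{16758} + 14397 \cdot \frac{1}{7163}) = - (\frac{604}{1197} + \frac{14397}{7163}) = \left(-1\right) \frac{1134719}{451269} = - \frac{1134719}{451269} \approx -2.5145$)
$\left(E{\left(-2 \right)} \left(-83 + 93\right) + 23440\right) + b = \left(- 2 \left(-83 + 93\right) + 23440\right) - \frac{1134719}{451269} = \left(\left(-2\right) 10 + 23440\right) - \frac{1134719}{451269} = \left(-20 + 23440\right) - \frac{1134719}{451269} = 23420 - \frac{1134719}{451269} = \frac{10567585261}{451269}$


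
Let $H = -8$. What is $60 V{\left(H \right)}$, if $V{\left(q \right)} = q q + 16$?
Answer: $4800$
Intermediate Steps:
$V{\left(q \right)} = 16 + q^{2}$ ($V{\left(q \right)} = q^{2} + 16 = 16 + q^{2}$)
$60 V{\left(H \right)} = 60 \left(16 + \left(-8\right)^{2}\right) = 60 \left(16 + 64\right) = 60 \cdot 80 = 4800$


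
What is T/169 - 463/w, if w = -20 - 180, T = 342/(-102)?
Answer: 1318799/574600 ≈ 2.2952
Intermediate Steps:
T = -57/17 (T = 342*(-1/102) = -57/17 ≈ -3.3529)
w = -200
T/169 - 463/w = -57/17/169 - 463/(-200) = -57/17*1/169 - 463*(-1/200) = -57/2873 + 463/200 = 1318799/574600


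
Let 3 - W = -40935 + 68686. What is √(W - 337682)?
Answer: I*√365430 ≈ 604.51*I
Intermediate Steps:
W = -27748 (W = 3 - (-40935 + 68686) = 3 - 1*27751 = 3 - 27751 = -27748)
√(W - 337682) = √(-27748 - 337682) = √(-365430) = I*√365430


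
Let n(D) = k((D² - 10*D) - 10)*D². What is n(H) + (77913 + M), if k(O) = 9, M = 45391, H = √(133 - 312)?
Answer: 121693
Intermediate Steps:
H = I*√179 (H = √(-179) = I*√179 ≈ 13.379*I)
n(D) = 9*D²
n(H) + (77913 + M) = 9*(I*√179)² + (77913 + 45391) = 9*(-179) + 123304 = -1611 + 123304 = 121693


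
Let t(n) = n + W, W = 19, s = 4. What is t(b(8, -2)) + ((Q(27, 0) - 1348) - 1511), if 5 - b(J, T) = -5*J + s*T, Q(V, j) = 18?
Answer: -2769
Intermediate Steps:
b(J, T) = 5 - 4*T + 5*J (b(J, T) = 5 - (-5*J + 4*T) = 5 + (-4*T + 5*J) = 5 - 4*T + 5*J)
t(n) = 19 + n (t(n) = n + 19 = 19 + n)
t(b(8, -2)) + ((Q(27, 0) - 1348) - 1511) = (19 + (5 - 4*(-2) + 5*8)) + ((18 - 1348) - 1511) = (19 + (5 + 8 + 40)) + (-1330 - 1511) = (19 + 53) - 2841 = 72 - 2841 = -2769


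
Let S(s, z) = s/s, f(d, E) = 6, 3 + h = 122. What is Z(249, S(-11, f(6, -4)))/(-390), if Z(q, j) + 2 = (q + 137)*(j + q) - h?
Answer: -96379/390 ≈ -247.13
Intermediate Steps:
h = 119 (h = -3 + 122 = 119)
S(s, z) = 1
Z(q, j) = -121 + (137 + q)*(j + q) (Z(q, j) = -2 + ((q + 137)*(j + q) - 1*119) = -2 + ((137 + q)*(j + q) - 119) = -2 + (-119 + (137 + q)*(j + q)) = -121 + (137 + q)*(j + q))
Z(249, S(-11, f(6, -4)))/(-390) = (-121 + 249² + 137*1 + 137*249 + 1*249)/(-390) = (-121 + 62001 + 137 + 34113 + 249)*(-1/390) = 96379*(-1/390) = -96379/390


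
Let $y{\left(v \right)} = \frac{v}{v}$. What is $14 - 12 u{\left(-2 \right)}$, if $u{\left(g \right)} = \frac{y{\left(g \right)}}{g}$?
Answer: $20$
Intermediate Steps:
$y{\left(v \right)} = 1$
$u{\left(g \right)} = \frac{1}{g}$ ($u{\left(g \right)} = 1 \frac{1}{g} = \frac{1}{g}$)
$14 - 12 u{\left(-2 \right)} = 14 - \frac{12}{-2} = 14 - -6 = 14 + 6 = 20$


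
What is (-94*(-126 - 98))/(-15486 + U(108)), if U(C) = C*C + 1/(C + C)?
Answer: -4548096/825551 ≈ -5.5092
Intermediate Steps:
U(C) = C**2 + 1/(2*C)
(-94*(-126 - 98))/(-15486 + U(108)) = (-94*(-126 - 98))/(-15486 + (1/2 + 108**3)/108) = (-94*(-224))/(-15486 + (1/2 + 1259712)/108) = 21056/(-15486 + (1/108)*(2519425/2)) = 21056/(-15486 + 2519425/216) = 21056/(-825551/216) = 21056*(-216/825551) = -4548096/825551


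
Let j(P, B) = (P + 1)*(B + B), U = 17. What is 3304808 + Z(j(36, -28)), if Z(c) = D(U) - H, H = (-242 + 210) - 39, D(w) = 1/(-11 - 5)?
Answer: 52878063/16 ≈ 3.3049e+6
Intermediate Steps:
D(w) = -1/16 (D(w) = 1/(-16) = -1/16)
j(P, B) = 2*B*(1 + P) (j(P, B) = (1 + P)*(2*B) = 2*B*(1 + P))
H = -71 (H = -32 - 39 = -71)
Z(c) = 1135/16 (Z(c) = -1/16 - 1*(-71) = -1/16 + 71 = 1135/16)
3304808 + Z(j(36, -28)) = 3304808 + 1135/16 = 52878063/16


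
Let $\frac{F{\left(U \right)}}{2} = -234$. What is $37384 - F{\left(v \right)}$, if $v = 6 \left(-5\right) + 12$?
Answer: $37852$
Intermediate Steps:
$v = -18$ ($v = -30 + 12 = -18$)
$F{\left(U \right)} = -468$ ($F{\left(U \right)} = 2 \left(-234\right) = -468$)
$37384 - F{\left(v \right)} = 37384 - -468 = 37384 + 468 = 37852$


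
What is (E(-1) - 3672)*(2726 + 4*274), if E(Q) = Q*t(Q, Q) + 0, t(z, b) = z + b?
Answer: -14026740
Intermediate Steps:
t(z, b) = b + z
E(Q) = 2*Q² (E(Q) = Q*(Q + Q) + 0 = Q*(2*Q) + 0 = 2*Q² + 0 = 2*Q²)
(E(-1) - 3672)*(2726 + 4*274) = (2*(-1)² - 3672)*(2726 + 4*274) = (2*1 - 3672)*(2726 + 1096) = (2 - 3672)*3822 = -3670*3822 = -14026740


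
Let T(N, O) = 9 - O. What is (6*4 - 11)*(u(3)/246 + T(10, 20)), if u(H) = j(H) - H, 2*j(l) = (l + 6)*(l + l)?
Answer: -5811/41 ≈ -141.73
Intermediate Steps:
j(l) = l*(6 + l) (j(l) = ((l + 6)*(l + l))/2 = ((6 + l)*(2*l))/2 = (2*l*(6 + l))/2 = l*(6 + l))
u(H) = -H + H*(6 + H) (u(H) = H*(6 + H) - H = -H + H*(6 + H))
(6*4 - 11)*(u(3)/246 + T(10, 20)) = (6*4 - 11)*((3*(5 + 3))/246 + (9 - 1*20)) = (24 - 11)*((3*8)*(1/246) + (9 - 20)) = 13*(24*(1/246) - 11) = 13*(4/41 - 11) = 13*(-447/41) = -5811/41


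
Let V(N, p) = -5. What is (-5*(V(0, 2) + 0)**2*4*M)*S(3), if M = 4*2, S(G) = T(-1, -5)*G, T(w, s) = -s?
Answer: -60000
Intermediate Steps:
S(G) = 5*G (S(G) = (-1*(-5))*G = 5*G)
M = 8
(-5*(V(0, 2) + 0)**2*4*M)*S(3) = (-5*(-5 + 0)**2*4*8)*(5*3) = -5*(-5)**2*4*8*15 = -5*25*4*8*15 = -500*8*15 = -5*800*15 = -4000*15 = -60000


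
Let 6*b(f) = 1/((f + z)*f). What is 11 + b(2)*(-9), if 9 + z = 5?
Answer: 91/8 ≈ 11.375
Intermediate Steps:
z = -4 (z = -9 + 5 = -4)
b(f) = 1/(6*f*(-4 + f)) (b(f) = (1/((f - 4)*f))/6 = (1/((-4 + f)*f))/6 = (1/(f*(-4 + f)))/6 = 1/(6*f*(-4 + f)))
11 + b(2)*(-9) = 11 + ((⅙)/(2*(-4 + 2)))*(-9) = 11 + ((⅙)*(½)/(-2))*(-9) = 11 + ((⅙)*(½)*(-½))*(-9) = 11 - 1/24*(-9) = 11 + 3/8 = 91/8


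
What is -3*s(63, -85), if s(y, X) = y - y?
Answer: 0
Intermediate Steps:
s(y, X) = 0
-3*s(63, -85) = -3*0 = 0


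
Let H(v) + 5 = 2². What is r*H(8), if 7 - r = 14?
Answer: 7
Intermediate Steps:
r = -7 (r = 7 - 1*14 = 7 - 14 = -7)
H(v) = -1 (H(v) = -5 + 2² = -5 + 4 = -1)
r*H(8) = -7*(-1) = 7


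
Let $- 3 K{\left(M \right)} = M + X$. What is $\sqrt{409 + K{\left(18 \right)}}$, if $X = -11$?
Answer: $\frac{2 \sqrt{915}}{3} \approx 20.166$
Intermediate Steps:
$K{\left(M \right)} = \frac{11}{3} - \frac{M}{3}$ ($K{\left(M \right)} = - \frac{M - 11}{3} = - \frac{-11 + M}{3} = \frac{11}{3} - \frac{M}{3}$)
$\sqrt{409 + K{\left(18 \right)}} = \sqrt{409 + \left(\frac{11}{3} - 6\right)} = \sqrt{409 - \frac{7}{3}} = \sqrt{\frac{1220}{3}} = \frac{2 \sqrt{915}}{3}$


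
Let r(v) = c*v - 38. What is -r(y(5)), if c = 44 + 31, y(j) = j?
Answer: -337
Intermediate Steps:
c = 75
r(v) = -38 + 75*v (r(v) = 75*v - 38 = -38 + 75*v)
-r(y(5)) = -(-38 + 75*5) = -(-38 + 375) = -1*337 = -337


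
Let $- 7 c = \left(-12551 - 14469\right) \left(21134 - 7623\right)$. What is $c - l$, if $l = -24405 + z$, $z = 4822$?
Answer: $52172043$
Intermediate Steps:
$c = 52152460$ ($c = - \frac{\left(-12551 - 14469\right) \left(21134 - 7623\right)}{7} = - \frac{\left(-27020\right) 13511}{7} = \left(- \frac{1}{7}\right) \left(-365067220\right) = 52152460$)
$l = -19583$ ($l = -24405 + 4822 = -19583$)
$c - l = 52152460 - -19583 = 52152460 + 19583 = 52172043$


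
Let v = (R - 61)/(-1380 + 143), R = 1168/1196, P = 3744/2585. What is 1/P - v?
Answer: 68377099/106520544 ≈ 0.64191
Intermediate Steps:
P = 3744/2585 (P = 3744*(1/2585) = 3744/2585 ≈ 1.4484)
R = 292/299 (R = 1168*(1/1196) = 292/299 ≈ 0.97659)
v = 17947/369863 (v = (292/299 - 61)/(-1380 + 143) = -17947/299/(-1237) = -17947/299*(-1/1237) = 17947/369863 ≈ 0.048523)
1/P - v = 1/(3744/2585) - 1*17947/369863 = 2585/3744 - 17947/369863 = 68377099/106520544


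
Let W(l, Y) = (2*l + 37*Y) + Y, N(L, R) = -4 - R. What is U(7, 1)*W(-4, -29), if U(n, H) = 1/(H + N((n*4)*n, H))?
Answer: 555/2 ≈ 277.50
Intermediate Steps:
U(n, H) = -1/4 (U(n, H) = 1/(H + (-4 - H)) = 1/(-4) = -1/4)
W(l, Y) = 2*l + 38*Y
U(7, 1)*W(-4, -29) = -(2*(-4) + 38*(-29))/4 = -(-8 - 1102)/4 = -1/4*(-1110) = 555/2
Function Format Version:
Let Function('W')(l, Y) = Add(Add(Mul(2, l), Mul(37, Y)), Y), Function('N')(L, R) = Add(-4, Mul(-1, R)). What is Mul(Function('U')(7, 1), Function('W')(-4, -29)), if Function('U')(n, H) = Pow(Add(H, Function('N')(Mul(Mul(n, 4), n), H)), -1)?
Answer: Rational(555, 2) ≈ 277.50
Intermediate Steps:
Function('U')(n, H) = Rational(-1, 4) (Function('U')(n, H) = Pow(Add(H, Add(-4, Mul(-1, H))), -1) = Pow(-4, -1) = Rational(-1, 4))
Function('W')(l, Y) = Add(Mul(2, l), Mul(38, Y))
Mul(Function('U')(7, 1), Function('W')(-4, -29)) = Mul(Rational(-1, 4), Add(Mul(2, -4), Mul(38, -29))) = Mul(Rational(-1, 4), Add(-8, -1102)) = Mul(Rational(-1, 4), -1110) = Rational(555, 2)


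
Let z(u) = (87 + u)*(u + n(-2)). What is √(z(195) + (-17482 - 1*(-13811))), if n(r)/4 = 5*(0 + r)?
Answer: √40039 ≈ 200.10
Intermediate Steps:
n(r) = 20*r (n(r) = 4*(5*(0 + r)) = 4*(5*r) = 20*r)
z(u) = (-40 + u)*(87 + u) (z(u) = (87 + u)*(u + 20*(-2)) = (87 + u)*(u - 40) = (87 + u)*(-40 + u) = (-40 + u)*(87 + u))
√(z(195) + (-17482 - 1*(-13811))) = √((-3480 + 195² + 47*195) + (-17482 - 1*(-13811))) = √((-3480 + 38025 + 9165) + (-17482 + 13811)) = √(43710 - 3671) = √40039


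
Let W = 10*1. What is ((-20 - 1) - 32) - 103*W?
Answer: -1083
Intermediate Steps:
W = 10
((-20 - 1) - 32) - 103*W = ((-20 - 1) - 32) - 103*10 = (-21 - 32) - 1030 = -53 - 1030 = -1083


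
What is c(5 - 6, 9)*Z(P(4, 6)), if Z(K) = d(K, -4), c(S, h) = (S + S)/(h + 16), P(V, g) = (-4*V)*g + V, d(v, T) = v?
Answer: 184/25 ≈ 7.3600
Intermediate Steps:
P(V, g) = V - 4*V*g (P(V, g) = -4*V*g + V = V - 4*V*g)
c(S, h) = 2*S/(16 + h) (c(S, h) = (2*S)/(16 + h) = 2*S/(16 + h))
Z(K) = K
c(5 - 6, 9)*Z(P(4, 6)) = (2*(5 - 6)/(16 + 9))*(4*(1 - 4*6)) = (2*(-1)/25)*(4*(1 - 24)) = (2*(-1)*(1/25))*(4*(-23)) = -2/25*(-92) = 184/25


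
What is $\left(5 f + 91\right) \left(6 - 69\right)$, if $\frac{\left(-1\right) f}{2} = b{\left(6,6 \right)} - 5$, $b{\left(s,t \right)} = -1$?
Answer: $-9513$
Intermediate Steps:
$f = 12$ ($f = - 2 \left(-1 - 5\right) = \left(-2\right) \left(-6\right) = 12$)
$\left(5 f + 91\right) \left(6 - 69\right) = \left(5 \cdot 12 + 91\right) \left(6 - 69\right) = \left(60 + 91\right) \left(6 - 69\right) = 151 \left(-63\right) = -9513$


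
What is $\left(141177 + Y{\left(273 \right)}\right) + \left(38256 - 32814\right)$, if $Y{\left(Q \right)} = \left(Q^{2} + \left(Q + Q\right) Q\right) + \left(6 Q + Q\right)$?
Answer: $372117$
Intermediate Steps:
$Y{\left(Q \right)} = 3 Q^{2} + 7 Q$ ($Y{\left(Q \right)} = \left(Q^{2} + 2 Q Q\right) + 7 Q = \left(Q^{2} + 2 Q^{2}\right) + 7 Q = 3 Q^{2} + 7 Q$)
$\left(141177 + Y{\left(273 \right)}\right) + \left(38256 - 32814\right) = \left(141177 + 273 \left(7 + 3 \cdot 273\right)\right) + \left(38256 - 32814\right) = \left(141177 + 273 \left(7 + 819\right)\right) + 5442 = \left(141177 + 273 \cdot 826\right) + 5442 = \left(141177 + 225498\right) + 5442 = 366675 + 5442 = 372117$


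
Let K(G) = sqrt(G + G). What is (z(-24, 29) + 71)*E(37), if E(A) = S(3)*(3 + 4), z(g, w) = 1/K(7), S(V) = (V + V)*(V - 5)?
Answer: -5964 - 6*sqrt(14) ≈ -5986.5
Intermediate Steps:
K(G) = sqrt(2)*sqrt(G) (K(G) = sqrt(2*G) = sqrt(2)*sqrt(G))
S(V) = 2*V*(-5 + V) (S(V) = (2*V)*(-5 + V) = 2*V*(-5 + V))
z(g, w) = sqrt(14)/14 (z(g, w) = 1/(sqrt(2)*sqrt(7)) = 1/(sqrt(14)) = sqrt(14)/14)
E(A) = -84 (E(A) = (2*3*(-5 + 3))*(3 + 4) = (2*3*(-2))*7 = -12*7 = -84)
(z(-24, 29) + 71)*E(37) = (sqrt(14)/14 + 71)*(-84) = (71 + sqrt(14)/14)*(-84) = -5964 - 6*sqrt(14)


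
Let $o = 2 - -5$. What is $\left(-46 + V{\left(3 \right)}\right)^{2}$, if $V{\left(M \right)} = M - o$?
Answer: $2500$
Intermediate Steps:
$o = 7$ ($o = 2 + 5 = 7$)
$V{\left(M \right)} = -7 + M$ ($V{\left(M \right)} = M - 7 = -7 + M$)
$\left(-46 + V{\left(3 \right)}\right)^{2} = \left(-46 + \left(-7 + 3\right)\right)^{2} = \left(-46 - 4\right)^{2} = \left(-50\right)^{2} = 2500$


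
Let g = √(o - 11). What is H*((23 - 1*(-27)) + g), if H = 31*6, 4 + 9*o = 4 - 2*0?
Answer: 9300 + 186*I*√11 ≈ 9300.0 + 616.89*I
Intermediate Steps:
o = 0 (o = -4/9 + (4 - 2*0)/9 = -4/9 + (4 + 0)/9 = -4/9 + (⅑)*4 = -4/9 + 4/9 = 0)
H = 186
g = I*√11 (g = √(0 - 11) = √(-11) = I*√11 ≈ 3.3166*I)
H*((23 - 1*(-27)) + g) = 186*((23 - 1*(-27)) + I*√11) = 186*((23 + 27) + I*√11) = 186*(50 + I*√11) = 9300 + 186*I*√11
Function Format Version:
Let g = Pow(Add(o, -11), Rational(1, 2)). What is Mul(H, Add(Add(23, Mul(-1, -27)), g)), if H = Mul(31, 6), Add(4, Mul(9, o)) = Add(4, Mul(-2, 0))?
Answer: Add(9300, Mul(186, I, Pow(11, Rational(1, 2)))) ≈ Add(9300.0, Mul(616.89, I))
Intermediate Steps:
o = 0 (o = Add(Rational(-4, 9), Mul(Rational(1, 9), Add(4, Mul(-2, 0)))) = Add(Rational(-4, 9), Mul(Rational(1, 9), Add(4, 0))) = Add(Rational(-4, 9), Mul(Rational(1, 9), 4)) = Add(Rational(-4, 9), Rational(4, 9)) = 0)
H = 186
g = Mul(I, Pow(11, Rational(1, 2))) (g = Pow(Add(0, -11), Rational(1, 2)) = Pow(-11, Rational(1, 2)) = Mul(I, Pow(11, Rational(1, 2))) ≈ Mul(3.3166, I))
Mul(H, Add(Add(23, Mul(-1, -27)), g)) = Mul(186, Add(Add(23, Mul(-1, -27)), Mul(I, Pow(11, Rational(1, 2))))) = Mul(186, Add(Add(23, 27), Mul(I, Pow(11, Rational(1, 2))))) = Mul(186, Add(50, Mul(I, Pow(11, Rational(1, 2))))) = Add(9300, Mul(186, I, Pow(11, Rational(1, 2))))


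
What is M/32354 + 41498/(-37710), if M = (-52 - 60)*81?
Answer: -60168979/43573905 ≈ -1.3808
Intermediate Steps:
M = -9072 (M = -112*81 = -9072)
M/32354 + 41498/(-37710) = -9072/32354 + 41498/(-37710) = -9072*1/32354 + 41498*(-1/37710) = -648/2311 - 20749/18855 = -60168979/43573905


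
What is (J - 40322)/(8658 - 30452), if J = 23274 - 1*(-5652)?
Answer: 5698/10897 ≈ 0.52290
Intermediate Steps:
J = 28926 (J = 23274 + 5652 = 28926)
(J - 40322)/(8658 - 30452) = (28926 - 40322)/(8658 - 30452) = -11396/(-21794) = -11396*(-1/21794) = 5698/10897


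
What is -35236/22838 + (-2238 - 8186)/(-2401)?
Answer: 76730838/27417019 ≈ 2.7987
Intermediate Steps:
-35236/22838 + (-2238 - 8186)/(-2401) = -35236*1/22838 - 10424*(-1/2401) = -17618/11419 + 10424/2401 = 76730838/27417019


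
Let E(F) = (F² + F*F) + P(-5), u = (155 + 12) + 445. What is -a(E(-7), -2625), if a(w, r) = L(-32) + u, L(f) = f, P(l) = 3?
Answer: -580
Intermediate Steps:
u = 612 (u = 167 + 445 = 612)
E(F) = 3 + 2*F² (E(F) = (F² + F*F) + 3 = (F² + F²) + 3 = 2*F² + 3 = 3 + 2*F²)
a(w, r) = 580 (a(w, r) = -32 + 612 = 580)
-a(E(-7), -2625) = -1*580 = -580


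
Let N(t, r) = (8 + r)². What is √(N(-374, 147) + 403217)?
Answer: √427242 ≈ 653.64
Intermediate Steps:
√(N(-374, 147) + 403217) = √((8 + 147)² + 403217) = √(155² + 403217) = √(24025 + 403217) = √427242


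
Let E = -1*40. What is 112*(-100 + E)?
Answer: -15680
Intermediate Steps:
E = -40
112*(-100 + E) = 112*(-100 - 40) = 112*(-140) = -15680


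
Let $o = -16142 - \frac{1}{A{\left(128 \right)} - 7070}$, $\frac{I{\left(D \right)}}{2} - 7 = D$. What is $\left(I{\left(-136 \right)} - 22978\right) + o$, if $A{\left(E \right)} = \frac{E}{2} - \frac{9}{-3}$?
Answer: $- \frac{275764133}{7003} \approx -39378.0$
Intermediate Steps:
$I{\left(D \right)} = 14 + 2 D$
$A{\left(E \right)} = 3 + \frac{E}{2}$ ($A{\left(E \right)} = E \frac{1}{2} - -3 = \frac{E}{2} + 3 = 3 + \frac{E}{2}$)
$o = - \frac{113042425}{7003}$ ($o = -16142 - \frac{1}{\left(3 + \frac{1}{2} \cdot 128\right) - 7070} = -16142 - \frac{1}{\left(3 + 64\right) - 7070} = -16142 - \frac{1}{67 - 7070} = -16142 - \frac{1}{-7003} = -16142 - - \frac{1}{7003} = -16142 + \frac{1}{7003} = - \frac{113042425}{7003} \approx -16142.0$)
$\left(I{\left(-136 \right)} - 22978\right) + o = \left(\left(14 + 2 \left(-136\right)\right) - 22978\right) - \frac{113042425}{7003} = \left(\left(14 - 272\right) - 22978\right) - \frac{113042425}{7003} = \left(-258 - 22978\right) - \frac{113042425}{7003} = -23236 - \frac{113042425}{7003} = - \frac{275764133}{7003}$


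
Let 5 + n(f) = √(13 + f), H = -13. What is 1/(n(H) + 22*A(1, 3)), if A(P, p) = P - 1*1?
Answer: -⅕ ≈ -0.20000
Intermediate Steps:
n(f) = -5 + √(13 + f)
A(P, p) = -1 + P (A(P, p) = P - 1 = -1 + P)
1/(n(H) + 22*A(1, 3)) = 1/((-5 + √(13 - 13)) + 22*(-1 + 1)) = 1/((-5 + √0) + 22*0) = 1/((-5 + 0) + 0) = 1/(-5 + 0) = 1/(-5) = -⅕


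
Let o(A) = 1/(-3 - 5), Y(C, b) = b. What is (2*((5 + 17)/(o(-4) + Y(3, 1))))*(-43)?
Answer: -15136/7 ≈ -2162.3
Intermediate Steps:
o(A) = -⅛ (o(A) = 1/(-8) = -⅛)
(2*((5 + 17)/(o(-4) + Y(3, 1))))*(-43) = (2*((5 + 17)/(-⅛ + 1)))*(-43) = (2*(22/(7/8)))*(-43) = (2*(22*(8/7)))*(-43) = (2*(176/7))*(-43) = (352/7)*(-43) = -15136/7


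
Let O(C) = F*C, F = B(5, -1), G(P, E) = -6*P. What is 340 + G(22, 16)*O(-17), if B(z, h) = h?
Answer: -1904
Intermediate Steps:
F = -1
O(C) = -C
340 + G(22, 16)*O(-17) = 340 + (-6*22)*(-1*(-17)) = 340 - 132*17 = 340 - 2244 = -1904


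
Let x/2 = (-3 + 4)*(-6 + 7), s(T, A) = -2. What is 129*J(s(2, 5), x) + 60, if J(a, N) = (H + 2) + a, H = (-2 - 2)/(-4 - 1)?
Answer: 816/5 ≈ 163.20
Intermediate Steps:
H = ⅘ (H = -4/(-5) = -4*(-⅕) = ⅘ ≈ 0.80000)
x = 2 (x = 2*((-3 + 4)*(-6 + 7)) = 2*(1*1) = 2*1 = 2)
J(a, N) = 14/5 + a (J(a, N) = (⅘ + 2) + a = 14/5 + a)
129*J(s(2, 5), x) + 60 = 129*(14/5 - 2) + 60 = 129*(⅘) + 60 = 516/5 + 60 = 816/5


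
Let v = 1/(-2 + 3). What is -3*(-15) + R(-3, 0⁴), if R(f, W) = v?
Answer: 46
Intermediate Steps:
v = 1 (v = 1/1 = 1)
R(f, W) = 1
-3*(-15) + R(-3, 0⁴) = -3*(-15) + 1 = 45 + 1 = 46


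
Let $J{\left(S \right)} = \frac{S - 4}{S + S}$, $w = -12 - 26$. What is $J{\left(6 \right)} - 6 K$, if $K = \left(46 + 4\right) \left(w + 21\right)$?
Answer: $\frac{30601}{6} \approx 5100.2$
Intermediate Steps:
$w = -38$ ($w = -12 - 26 = -38$)
$J{\left(S \right)} = \frac{-4 + S}{2 S}$
$K = -850$ ($K = \left(46 + 4\right) \left(-38 + 21\right) = 50 \left(-17\right) = -850$)
$J{\left(6 \right)} - 6 K = \frac{-4 + 6}{2 \cdot 6} - -5100 = \frac{1}{2} \cdot \frac{1}{6} \cdot 2 + 5100 = \frac{1}{6} + 5100 = \frac{30601}{6}$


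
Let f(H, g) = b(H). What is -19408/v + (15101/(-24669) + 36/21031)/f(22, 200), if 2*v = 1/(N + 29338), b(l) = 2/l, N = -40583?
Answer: 226454888692343363/518813739 ≈ 4.3649e+8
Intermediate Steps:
v = -1/22490 (v = 1/(2*(-40583 + 29338)) = (1/2)/(-11245) = (1/2)*(-1/11245) = -1/22490 ≈ -4.4464e-5)
f(H, g) = 2/H
-19408/v + (15101/(-24669) + 36/21031)/f(22, 200) = -19408/(-1/22490) + (15101/(-24669) + 36/21031)/((2/22)) = -19408*(-22490) + (15101*(-1/24669) + 36*(1/21031))/((2*(1/22))) = 436485920 + (-15101/24669 + 36/21031)/(1/11) = 436485920 - 316701047/518813739*11 = 436485920 - 3483711517/518813739 = 226454888692343363/518813739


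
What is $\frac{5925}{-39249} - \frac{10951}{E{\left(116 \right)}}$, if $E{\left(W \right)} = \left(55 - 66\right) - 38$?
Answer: $\frac{2921942}{13083} \approx 223.34$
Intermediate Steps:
$E{\left(W \right)} = -49$ ($E{\left(W \right)} = -11 - 38 = -49$)
$\frac{5925}{-39249} - \frac{10951}{E{\left(116 \right)}} = \frac{5925}{-39249} - \frac{10951}{-49} = 5925 \left(- \frac{1}{39249}\right) - - \frac{10951}{49} = - \frac{1975}{13083} + \frac{10951}{49} = \frac{2921942}{13083}$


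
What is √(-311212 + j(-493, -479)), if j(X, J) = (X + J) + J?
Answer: I*√312663 ≈ 559.16*I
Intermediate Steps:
j(X, J) = X + 2*J (j(X, J) = (J + X) + J = X + 2*J)
√(-311212 + j(-493, -479)) = √(-311212 + (-493 + 2*(-479))) = √(-311212 + (-493 - 958)) = √(-311212 - 1451) = √(-312663) = I*√312663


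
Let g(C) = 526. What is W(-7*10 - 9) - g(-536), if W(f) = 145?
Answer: -381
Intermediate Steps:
W(-7*10 - 9) - g(-536) = 145 - 1*526 = 145 - 526 = -381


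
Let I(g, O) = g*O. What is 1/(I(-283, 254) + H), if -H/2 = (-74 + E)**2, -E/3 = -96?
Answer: -1/163474 ≈ -6.1172e-6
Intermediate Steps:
E = 288 (E = -3*(-96) = 288)
I(g, O) = O*g
H = -91592 (H = -2*(-74 + 288)**2 = -2*214**2 = -2*45796 = -91592)
1/(I(-283, 254) + H) = 1/(254*(-283) - 91592) = 1/(-71882 - 91592) = 1/(-163474) = -1/163474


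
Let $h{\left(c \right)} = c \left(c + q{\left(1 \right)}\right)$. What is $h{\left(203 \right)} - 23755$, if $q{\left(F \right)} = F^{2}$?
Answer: $17657$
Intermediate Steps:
$h{\left(c \right)} = c \left(1 + c\right)$ ($h{\left(c \right)} = c \left(c + 1^{2}\right) = c \left(c + 1\right) = c \left(1 + c\right)$)
$h{\left(203 \right)} - 23755 = 203 \left(1 + 203\right) - 23755 = 203 \cdot 204 - 23755 = 41412 - 23755 = 17657$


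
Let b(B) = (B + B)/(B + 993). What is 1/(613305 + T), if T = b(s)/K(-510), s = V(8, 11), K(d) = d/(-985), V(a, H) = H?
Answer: 51204/31403671387 ≈ 1.6305e-6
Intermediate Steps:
K(d) = -d/985 (K(d) = d*(-1/985) = -d/985)
s = 11
b(B) = 2*B/(993 + B) (b(B) = (2*B)/(993 + B) = 2*B/(993 + B))
T = 2167/51204 (T = (2*11/(993 + 11))/((-1/985*(-510))) = (2*11/1004)/(102/197) = (2*11*(1/1004))*(197/102) = (11/502)*(197/102) = 2167/51204 ≈ 0.042321)
1/(613305 + T) = 1/(613305 + 2167/51204) = 1/(31403671387/51204) = 51204/31403671387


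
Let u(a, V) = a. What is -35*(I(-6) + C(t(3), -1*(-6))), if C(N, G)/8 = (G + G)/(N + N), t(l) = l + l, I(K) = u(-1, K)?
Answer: -245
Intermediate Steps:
I(K) = -1
t(l) = 2*l
C(N, G) = 8*G/N (C(N, G) = 8*((G + G)/(N + N)) = 8*((2*G)/((2*N))) = 8*((2*G)*(1/(2*N))) = 8*(G/N) = 8*G/N)
-35*(I(-6) + C(t(3), -1*(-6))) = -35*(-1 + 8*(-1*(-6))/((2*3))) = -35*(-1 + 8*6/6) = -35*(-1 + 8*6*(⅙)) = -35*(-1 + 8) = -35*7 = -245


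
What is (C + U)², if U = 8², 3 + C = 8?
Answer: 4761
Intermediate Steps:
C = 5 (C = -3 + 8 = 5)
U = 64
(C + U)² = (5 + 64)² = 69² = 4761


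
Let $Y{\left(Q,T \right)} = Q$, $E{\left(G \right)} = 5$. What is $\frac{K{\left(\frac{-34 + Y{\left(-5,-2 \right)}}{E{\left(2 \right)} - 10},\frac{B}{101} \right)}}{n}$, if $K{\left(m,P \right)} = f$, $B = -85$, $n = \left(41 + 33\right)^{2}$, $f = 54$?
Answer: $\frac{27}{2738} \approx 0.0098612$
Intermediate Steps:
$n = 5476$ ($n = 74^{2} = 5476$)
$K{\left(m,P \right)} = 54$
$\frac{K{\left(\frac{-34 + Y{\left(-5,-2 \right)}}{E{\left(2 \right)} - 10},\frac{B}{101} \right)}}{n} = \frac{54}{5476} = 54 \cdot \frac{1}{5476} = \frac{27}{2738}$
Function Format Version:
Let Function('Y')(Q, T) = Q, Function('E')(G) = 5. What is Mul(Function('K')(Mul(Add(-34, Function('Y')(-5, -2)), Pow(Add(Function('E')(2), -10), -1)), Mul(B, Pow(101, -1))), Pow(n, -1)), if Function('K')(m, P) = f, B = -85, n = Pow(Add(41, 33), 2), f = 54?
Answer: Rational(27, 2738) ≈ 0.0098612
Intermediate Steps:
n = 5476 (n = Pow(74, 2) = 5476)
Function('K')(m, P) = 54
Mul(Function('K')(Mul(Add(-34, Function('Y')(-5, -2)), Pow(Add(Function('E')(2), -10), -1)), Mul(B, Pow(101, -1))), Pow(n, -1)) = Mul(54, Pow(5476, -1)) = Mul(54, Rational(1, 5476)) = Rational(27, 2738)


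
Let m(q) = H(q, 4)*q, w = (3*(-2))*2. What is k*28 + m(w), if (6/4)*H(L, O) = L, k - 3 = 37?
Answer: 1216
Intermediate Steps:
k = 40 (k = 3 + 37 = 40)
H(L, O) = 2*L/3
w = -12 (w = -6*2 = -12)
m(q) = 2*q²/3 (m(q) = (2*q/3)*q = 2*q²/3)
k*28 + m(w) = 40*28 + (⅔)*(-12)² = 1120 + (⅔)*144 = 1120 + 96 = 1216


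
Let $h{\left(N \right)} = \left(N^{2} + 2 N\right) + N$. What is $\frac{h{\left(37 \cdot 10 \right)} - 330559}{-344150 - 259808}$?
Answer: $\frac{192549}{603958} \approx 0.31881$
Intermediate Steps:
$h{\left(N \right)} = N^{2} + 3 N$
$\frac{h{\left(37 \cdot 10 \right)} - 330559}{-344150 - 259808} = \frac{37 \cdot 10 \left(3 + 37 \cdot 10\right) - 330559}{-344150 - 259808} = \frac{370 \left(3 + 370\right) - 330559}{-603958} = \left(370 \cdot 373 - 330559\right) \left(- \frac{1}{603958}\right) = \left(138010 - 330559\right) \left(- \frac{1}{603958}\right) = \left(-192549\right) \left(- \frac{1}{603958}\right) = \frac{192549}{603958}$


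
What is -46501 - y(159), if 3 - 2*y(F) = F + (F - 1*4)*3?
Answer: -92381/2 ≈ -46191.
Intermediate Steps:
y(F) = 15/2 - 2*F (y(F) = 3/2 - (F + (F - 1*4)*3)/2 = 3/2 - (F + (F - 4)*3)/2 = 3/2 - (F + (-4 + F)*3)/2 = 3/2 - (F + (-12 + 3*F))/2 = 3/2 - (-12 + 4*F)/2 = 3/2 + (6 - 2*F) = 15/2 - 2*F)
-46501 - y(159) = -46501 - (15/2 - 2*159) = -46501 - (15/2 - 318) = -46501 - 1*(-621/2) = -46501 + 621/2 = -92381/2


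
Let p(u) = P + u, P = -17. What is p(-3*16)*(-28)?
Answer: 1820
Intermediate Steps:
p(u) = -17 + u
p(-3*16)*(-28) = (-17 - 3*16)*(-28) = (-17 - 48)*(-28) = -65*(-28) = 1820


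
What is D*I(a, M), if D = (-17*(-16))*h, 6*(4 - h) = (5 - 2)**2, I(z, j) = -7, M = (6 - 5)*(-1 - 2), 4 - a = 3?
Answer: -4760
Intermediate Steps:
a = 1 (a = 4 - 1*3 = 4 - 3 = 1)
M = -3 (M = 1*(-3) = -3)
h = 5/2 (h = 4 - (5 - 2)**2/6 = 4 - 1/6*3**2 = 4 - 1/6*9 = 4 - 3/2 = 5/2 ≈ 2.5000)
D = 680 (D = -17*(-16)*(5/2) = 272*(5/2) = 680)
D*I(a, M) = 680*(-7) = -4760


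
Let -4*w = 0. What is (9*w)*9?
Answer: 0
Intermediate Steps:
w = 0 (w = -¼*0 = 0)
(9*w)*9 = (9*0)*9 = 0*9 = 0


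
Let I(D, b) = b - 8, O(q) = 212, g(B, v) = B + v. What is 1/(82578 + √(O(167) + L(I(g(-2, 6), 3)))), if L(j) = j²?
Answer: 27526/2273041949 - √237/6819125847 ≈ 1.2107e-5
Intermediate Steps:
I(D, b) = -8 + b
1/(82578 + √(O(167) + L(I(g(-2, 6), 3)))) = 1/(82578 + √(212 + (-8 + 3)²)) = 1/(82578 + √(212 + (-5)²)) = 1/(82578 + √(212 + 25)) = 1/(82578 + √237)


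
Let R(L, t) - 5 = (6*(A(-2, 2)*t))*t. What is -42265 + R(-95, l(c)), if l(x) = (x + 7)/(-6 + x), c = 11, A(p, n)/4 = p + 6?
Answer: -1025396/25 ≈ -41016.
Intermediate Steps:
A(p, n) = 24 + 4*p (A(p, n) = 4*(p + 6) = 4*(6 + p) = 24 + 4*p)
l(x) = (7 + x)/(-6 + x)
R(L, t) = 5 + 96*t² (R(L, t) = 5 + (6*((24 + 4*(-2))*t))*t = 5 + (6*((24 - 8)*t))*t = 5 + (6*(16*t))*t = 5 + (96*t)*t = 5 + 96*t²)
-42265 + R(-95, l(c)) = -42265 + (5 + 96*((7 + 11)/(-6 + 11))²) = -42265 + (5 + 96*(18/5)²) = -42265 + (5 + 96*(324/25)) = -42265 + (5 + 31104/25) = -42265 + 31229/25 = -1025396/25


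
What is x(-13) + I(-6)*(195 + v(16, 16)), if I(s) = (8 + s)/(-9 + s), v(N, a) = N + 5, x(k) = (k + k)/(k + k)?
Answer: -139/5 ≈ -27.800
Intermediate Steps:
x(k) = 1 (x(k) = (2*k)/((2*k)) = (2*k)*(1/(2*k)) = 1)
v(N, a) = 5 + N
I(s) = (8 + s)/(-9 + s)
x(-13) + I(-6)*(195 + v(16, 16)) = 1 + ((8 - 6)/(-9 - 6))*(195 + (5 + 16)) = 1 + (2/(-15))*(195 + 21) = 1 - 1/15*2*216 = 1 - 2/15*216 = 1 - 144/5 = -139/5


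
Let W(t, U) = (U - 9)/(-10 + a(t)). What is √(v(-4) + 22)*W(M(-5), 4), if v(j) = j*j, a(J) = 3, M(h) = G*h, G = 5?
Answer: 5*√38/7 ≈ 4.4032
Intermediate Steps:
M(h) = 5*h
v(j) = j²
W(t, U) = 9/7 - U/7 (W(t, U) = (U - 9)/(-10 + 3) = (-9 + U)/(-7) = (-9 + U)*(-⅐) = 9/7 - U/7)
√(v(-4) + 22)*W(M(-5), 4) = √((-4)² + 22)*(9/7 - ⅐*4) = √(16 + 22)*(9/7 - 4/7) = √38*(5/7) = 5*√38/7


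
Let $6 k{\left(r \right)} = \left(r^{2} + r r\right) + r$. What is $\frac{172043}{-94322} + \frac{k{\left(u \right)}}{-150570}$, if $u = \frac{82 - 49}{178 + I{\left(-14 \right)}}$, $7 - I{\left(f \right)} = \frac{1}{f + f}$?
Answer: $- \frac{45608605136647}{25004761728390} \approx -1.824$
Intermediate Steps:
$I{\left(f \right)} = 7 - \frac{1}{2 f}$ ($I{\left(f \right)} = 7 - \frac{1}{f + f} = 7 - \frac{1}{2 f}$)
$u = \frac{28}{157}$ ($u = \frac{82 - 49}{178 + \left(7 - \frac{1}{2 \left(-14\right)}\right)} = \frac{33}{178 + \left(7 - - \frac{1}{28}\right)} = \frac{33}{178 + \left(7 + \frac{1}{28}\right)} = \frac{33}{178 + \frac{197}{28}} = \frac{33}{\frac{5181}{28}} = 33 \cdot \frac{28}{5181} = \frac{28}{157} \approx 0.17834$)
$k{\left(r \right)} = \frac{r^{2}}{3} + \frac{r}{6}$ ($k{\left(r \right)} = \frac{\left(r^{2} + r r\right) + r}{6} = \frac{\left(r^{2} + r^{2}\right) + r}{6} = \frac{2 r^{2} + r}{6} = \frac{r + 2 r^{2}}{6} = \frac{r^{2}}{3} + \frac{r}{6}$)
$\frac{172043}{-94322} + \frac{k{\left(u \right)}}{-150570} = \frac{172043}{-94322} + \frac{\frac{1}{6} \cdot \frac{28}{157} \left(1 + 2 \cdot \frac{28}{157}\right)}{-150570} = 172043 \left(- \frac{1}{94322}\right) + \frac{1}{6} \cdot \frac{28}{157} \left(1 + \frac{56}{157}\right) \left(- \frac{1}{150570}\right) = - \frac{172043}{94322} + \frac{1}{6} \cdot \frac{28}{157} \cdot \frac{213}{157} \left(- \frac{1}{150570}\right) = - \frac{172043}{94322} + \frac{994}{24649} \left(- \frac{1}{150570}\right) = - \frac{172043}{94322} - \frac{71}{265099995} = - \frac{45608605136647}{25004761728390}$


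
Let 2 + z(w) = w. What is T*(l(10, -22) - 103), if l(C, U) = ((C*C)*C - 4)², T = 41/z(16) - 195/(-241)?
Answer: 12509014843/3374 ≈ 3.7075e+6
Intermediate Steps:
z(w) = -2 + w
T = 12611/3374 (T = 41/(-2 + 16) - 195/(-241) = 41/14 - 195*(-1/241) = 41*(1/14) + 195/241 = 41/14 + 195/241 = 12611/3374 ≈ 3.7377)
l(C, U) = (-4 + C³)² (l(C, U) = (C²*C - 4)² = (C³ - 4)² = (-4 + C³)²)
T*(l(10, -22) - 103) = 12611*((-4 + 10³)² - 103)/3374 = 12611*((-4 + 1000)² - 103)/3374 = 12611*(996² - 103)/3374 = 12611*(992016 - 103)/3374 = (12611/3374)*991913 = 12509014843/3374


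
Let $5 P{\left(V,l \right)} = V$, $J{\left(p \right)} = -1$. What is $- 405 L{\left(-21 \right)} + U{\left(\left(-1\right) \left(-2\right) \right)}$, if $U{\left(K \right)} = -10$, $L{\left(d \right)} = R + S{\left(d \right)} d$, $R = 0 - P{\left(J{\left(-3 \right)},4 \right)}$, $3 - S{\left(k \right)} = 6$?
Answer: $-25606$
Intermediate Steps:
$S{\left(k \right)} = -3$ ($S{\left(k \right)} = 3 - 6 = -3$)
$P{\left(V,l \right)} = \frac{V}{5}$
$R = \frac{1}{5}$ ($R = 0 - \frac{1}{5} \left(-1\right) = 0 - - \frac{1}{5} = 0 + \frac{1}{5} = \frac{1}{5} \approx 0.2$)
$L{\left(d \right)} = \frac{1}{5} - 3 d$
$- 405 L{\left(-21 \right)} + U{\left(\left(-1\right) \left(-2\right) \right)} = - 405 \left(\frac{1}{5} - -63\right) - 10 = - 405 \left(\frac{1}{5} + 63\right) - 10 = \left(-405\right) \frac{316}{5} - 10 = -25596 - 10 = -25606$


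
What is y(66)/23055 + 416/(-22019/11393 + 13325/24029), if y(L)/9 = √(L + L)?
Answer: -56942578576/188641413 + 6*√33/7685 ≈ -301.85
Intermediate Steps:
y(L) = 9*√2*√L (y(L) = 9*√(L + L) = 9*√(2*L) = 9*(√2*√L) = 9*√2*√L)
y(66)/23055 + 416/(-22019/11393 + 13325/24029) = (9*√2*√66)/23055 + 416/(-22019/11393 + 13325/24029) = (18*√33)*(1/23055) + 416/(-22019*1/11393 + 13325*(1/24029)) = 6*√33/7685 + 416/(-22019/11393 + 13325/24029) = 6*√33/7685 + 416/(-377282826/273762397) = 6*√33/7685 + 416*(-273762397/377282826) = 6*√33/7685 - 56942578576/188641413 = -56942578576/188641413 + 6*√33/7685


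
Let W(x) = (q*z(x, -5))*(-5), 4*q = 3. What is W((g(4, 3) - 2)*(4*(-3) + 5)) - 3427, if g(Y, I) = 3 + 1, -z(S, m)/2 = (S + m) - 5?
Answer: -3607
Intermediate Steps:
z(S, m) = 10 - 2*S - 2*m (z(S, m) = -2*((S + m) - 5) = -2*(-5 + S + m) = 10 - 2*S - 2*m)
g(Y, I) = 4
q = ¾ (q = (¼)*3 = ¾ ≈ 0.75000)
W(x) = -75 + 15*x/2 (W(x) = (3*(10 - 2*x - 2*(-5))/4)*(-5) = (3*(10 - 2*x + 10)/4)*(-5) = (3*(20 - 2*x)/4)*(-5) = (15 - 3*x/2)*(-5) = -75 + 15*x/2)
W((g(4, 3) - 2)*(4*(-3) + 5)) - 3427 = (-75 + 15*((4 - 2)*(4*(-3) + 5))/2) - 3427 = (-75 + 15*(2*(-12 + 5))/2) - 3427 = (-75 + 15*(2*(-7))/2) - 3427 = (-75 + (15/2)*(-14)) - 3427 = (-75 - 105) - 3427 = -180 - 3427 = -3607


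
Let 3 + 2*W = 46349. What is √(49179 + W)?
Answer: 4*√4522 ≈ 268.98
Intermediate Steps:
W = 23173 (W = -3/2 + (½)*46349 = -3/2 + 46349/2 = 23173)
√(49179 + W) = √(49179 + 23173) = √72352 = 4*√4522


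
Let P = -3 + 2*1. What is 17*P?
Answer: -17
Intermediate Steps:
P = -1 (P = -3 + 2 = -1)
17*P = 17*(-1) = -17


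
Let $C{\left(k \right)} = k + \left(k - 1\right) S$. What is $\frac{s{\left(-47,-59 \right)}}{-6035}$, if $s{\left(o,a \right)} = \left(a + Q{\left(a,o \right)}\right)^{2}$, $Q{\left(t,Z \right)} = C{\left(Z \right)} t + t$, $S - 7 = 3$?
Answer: $- \frac{191890125}{1207} \approx -1.5898 \cdot 10^{5}$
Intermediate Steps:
$S = 10$ ($S = 7 + 3 = 10$)
$C{\left(k \right)} = -10 + 11 k$ ($C{\left(k \right)} = k + \left(k - 1\right) 10 = k + \left(-1 + k\right) 10 = k + \left(-10 + 10 k\right) = -10 + 11 k$)
$Q{\left(t,Z \right)} = t + t \left(-10 + 11 Z\right)$ ($Q{\left(t,Z \right)} = \left(-10 + 11 Z\right) t + t = t \left(-10 + 11 Z\right) + t = t + t \left(-10 + 11 Z\right)$)
$s{\left(o,a \right)} = \left(a + a \left(-9 + 11 o\right)\right)^{2}$
$\frac{s{\left(-47,-59 \right)}}{-6035} = \frac{\left(-59\right)^{2} \left(-8 + 11 \left(-47\right)\right)^{2}}{-6035} = 3481 \left(-8 - 517\right)^{2} \left(- \frac{1}{6035}\right) = 3481 \left(-525\right)^{2} \left(- \frac{1}{6035}\right) = 3481 \cdot 275625 \left(- \frac{1}{6035}\right) = 959450625 \left(- \frac{1}{6035}\right) = - \frac{191890125}{1207}$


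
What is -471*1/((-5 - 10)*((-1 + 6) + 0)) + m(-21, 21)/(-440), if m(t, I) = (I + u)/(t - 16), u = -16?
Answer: 511217/81400 ≈ 6.2803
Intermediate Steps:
m(t, I) = (-16 + I)/(-16 + t) (m(t, I) = (I - 16)/(t - 16) = (-16 + I)/(-16 + t))
-471*1/((-5 - 10)*((-1 + 6) + 0)) + m(-21, 21)/(-440) = -471*1/((-5 - 10)*((-1 + 6) + 0)) + ((-16 + 21)/(-16 - 21))/(-440) = -471*(-1/(15*(5 + 0))) + (5/(-37))*(-1/440) = -471/(5*(-15)) - 1/37*5*(-1/440) = -471/(-75) - 5/37*(-1/440) = -471*(-1/75) + 1/3256 = 157/25 + 1/3256 = 511217/81400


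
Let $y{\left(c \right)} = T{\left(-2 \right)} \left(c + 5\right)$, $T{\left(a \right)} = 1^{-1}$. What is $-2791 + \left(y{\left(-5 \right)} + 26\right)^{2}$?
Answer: $-2115$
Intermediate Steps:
$T{\left(a \right)} = 1$
$y{\left(c \right)} = 5 + c$ ($y{\left(c \right)} = 1 \left(c + 5\right) = 1 \left(5 + c\right) = 5 + c$)
$-2791 + \left(y{\left(-5 \right)} + 26\right)^{2} = -2791 + \left(\left(5 - 5\right) + 26\right)^{2} = -2791 + \left(0 + 26\right)^{2} = -2791 + 26^{2} = -2791 + 676 = -2115$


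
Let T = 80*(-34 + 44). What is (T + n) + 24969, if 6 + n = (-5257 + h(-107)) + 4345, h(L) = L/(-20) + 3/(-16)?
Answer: 1988493/80 ≈ 24856.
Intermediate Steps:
h(L) = -3/16 - L/20 (h(L) = L*(-1/20) + 3*(-1/16) = -L/20 - 3/16 = -3/16 - L/20)
T = 800 (T = 80*10 = 800)
n = -73027/80 (n = -6 + ((-5257 + (-3/16 - 1/20*(-107))) + 4345) = -6 + ((-5257 + (-3/16 + 107/20)) + 4345) = -6 + ((-5257 + 413/80) + 4345) = -6 + (-420147/80 + 4345) = -6 - 72547/80 = -73027/80 ≈ -912.84)
(T + n) + 24969 = (800 - 73027/80) + 24969 = -9027/80 + 24969 = 1988493/80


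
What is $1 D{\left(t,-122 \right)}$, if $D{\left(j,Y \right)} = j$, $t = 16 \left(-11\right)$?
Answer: $-176$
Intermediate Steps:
$t = -176$
$1 D{\left(t,-122 \right)} = 1 \left(-176\right) = -176$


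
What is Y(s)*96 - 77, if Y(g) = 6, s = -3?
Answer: 499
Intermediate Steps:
Y(s)*96 - 77 = 6*96 - 77 = 576 - 77 = 499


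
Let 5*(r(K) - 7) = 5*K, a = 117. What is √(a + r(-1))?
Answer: √123 ≈ 11.091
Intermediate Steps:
r(K) = 7 + K (r(K) = 7 + (5*K)/5 = 7 + K)
√(a + r(-1)) = √(117 + (7 - 1)) = √(117 + 6) = √123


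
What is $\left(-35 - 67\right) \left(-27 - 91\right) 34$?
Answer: $409224$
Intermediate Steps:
$\left(-35 - 67\right) \left(-27 - 91\right) 34 = \left(-35 - 67\right) \left(-118\right) 34 = \left(-102\right) \left(-118\right) 34 = 12036 \cdot 34 = 409224$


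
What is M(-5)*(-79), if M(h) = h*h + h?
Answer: -1580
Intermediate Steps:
M(h) = h + h² (M(h) = h² + h = h + h²)
M(-5)*(-79) = -5*(1 - 5)*(-79) = -5*(-4)*(-79) = 20*(-79) = -1580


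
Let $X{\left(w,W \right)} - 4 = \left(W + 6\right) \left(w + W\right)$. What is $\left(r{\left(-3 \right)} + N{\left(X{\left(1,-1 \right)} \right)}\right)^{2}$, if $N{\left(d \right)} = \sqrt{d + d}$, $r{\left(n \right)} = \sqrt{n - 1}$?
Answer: $4 \left(i + \sqrt{2}\right)^{2} \approx 4.0 + 11.314 i$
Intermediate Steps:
$X{\left(w,W \right)} = 4 + \left(6 + W\right) \left(W + w\right)$ ($X{\left(w,W \right)} = 4 + \left(W + 6\right) \left(w + W\right) = 4 + \left(6 + W\right) \left(W + w\right)$)
$r{\left(n \right)} = \sqrt{-1 + n}$
$N{\left(d \right)} = \sqrt{2} \sqrt{d}$ ($N{\left(d \right)} = \sqrt{2 d} = \sqrt{2} \sqrt{d}$)
$\left(r{\left(-3 \right)} + N{\left(X{\left(1,-1 \right)} \right)}\right)^{2} = \left(\sqrt{-1 - 3} + \sqrt{2} \sqrt{4 + \left(-1\right)^{2} + 6 \left(-1\right) + 6 \cdot 1 - 1}\right)^{2} = \left(\sqrt{-4} + \sqrt{2} \sqrt{4 + 1 - 6 + 6 - 1}\right)^{2} = \left(2 i + \sqrt{2} \sqrt{4}\right)^{2} = \left(2 i + \sqrt{2} \cdot 2\right)^{2} = \left(2 i + 2 \sqrt{2}\right)^{2}$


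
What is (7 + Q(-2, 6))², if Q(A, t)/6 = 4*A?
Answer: 1681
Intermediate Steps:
Q(A, t) = 24*A (Q(A, t) = 6*(4*A) = 24*A)
(7 + Q(-2, 6))² = (7 + 24*(-2))² = (7 - 48)² = (-41)² = 1681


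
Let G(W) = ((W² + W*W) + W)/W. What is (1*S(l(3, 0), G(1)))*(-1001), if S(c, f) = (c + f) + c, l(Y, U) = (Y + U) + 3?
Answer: -15015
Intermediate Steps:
l(Y, U) = 3 + U + Y (l(Y, U) = (U + Y) + 3 = 3 + U + Y)
G(W) = (W + 2*W²)/W (G(W) = ((W² + W²) + W)/W = (2*W² + W)/W = (W + 2*W²)/W)
S(c, f) = f + 2*c
(1*S(l(3, 0), G(1)))*(-1001) = (1*((1 + 2*1) + 2*(3 + 0 + 3)))*(-1001) = (1*((1 + 2) + 2*6))*(-1001) = (1*(3 + 12))*(-1001) = (1*15)*(-1001) = 15*(-1001) = -15015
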